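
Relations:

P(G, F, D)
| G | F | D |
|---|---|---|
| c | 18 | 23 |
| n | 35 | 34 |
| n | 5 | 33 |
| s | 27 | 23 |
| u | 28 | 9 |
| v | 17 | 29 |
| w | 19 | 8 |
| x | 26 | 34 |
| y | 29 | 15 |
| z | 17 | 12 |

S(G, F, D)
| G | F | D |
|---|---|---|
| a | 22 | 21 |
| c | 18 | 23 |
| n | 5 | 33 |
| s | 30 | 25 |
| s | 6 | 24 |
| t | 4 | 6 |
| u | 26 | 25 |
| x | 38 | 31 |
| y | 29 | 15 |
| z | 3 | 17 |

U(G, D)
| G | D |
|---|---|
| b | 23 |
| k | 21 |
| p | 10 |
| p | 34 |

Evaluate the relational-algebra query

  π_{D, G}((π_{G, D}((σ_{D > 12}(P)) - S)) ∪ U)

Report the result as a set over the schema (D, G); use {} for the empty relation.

{(10, p), (21, k), (23, b), (23, s), (29, v), (34, n), (34, p), (34, x)}

σ[D > 12]: keep tuples satisfying D > 12 → {(c, 18, 23), (n, 35, 34), (n, 5, 33), (s, 27, 23), (v, 17, 29), (x, 26, 34), (y, 29, 15)}
Difference: {(c, 18, 23), (n, 35, 34), (n, 5, 33), (s, 27, 23), (v, 17, 29), (x, 26, 34), (y, 29, 15)} with {(a, 22, 21), (c, 18, 23), (n, 5, 33), (s, 30, 25), (s, 6, 24), (t, 4, 6), (u, 26, 25), (x, 38, 31), (y, 29, 15), (z, 3, 17)} → {(n, 35, 34), (s, 27, 23), (v, 17, 29), (x, 26, 34)}
π_{G, D} gives {(n, 34), (s, 23), (v, 29), (x, 34)}.
Union: {(n, 34), (s, 23), (v, 29), (x, 34)} with {(b, 23), (k, 21), (p, 10), (p, 34)} → {(b, 23), (k, 21), (n, 34), (p, 10), (p, 34), (s, 23), (v, 29), (x, 34)}
π_{D, G} gives {(10, p), (21, k), (23, b), (23, s), (29, v), (34, n), (34, p), (34, x)}.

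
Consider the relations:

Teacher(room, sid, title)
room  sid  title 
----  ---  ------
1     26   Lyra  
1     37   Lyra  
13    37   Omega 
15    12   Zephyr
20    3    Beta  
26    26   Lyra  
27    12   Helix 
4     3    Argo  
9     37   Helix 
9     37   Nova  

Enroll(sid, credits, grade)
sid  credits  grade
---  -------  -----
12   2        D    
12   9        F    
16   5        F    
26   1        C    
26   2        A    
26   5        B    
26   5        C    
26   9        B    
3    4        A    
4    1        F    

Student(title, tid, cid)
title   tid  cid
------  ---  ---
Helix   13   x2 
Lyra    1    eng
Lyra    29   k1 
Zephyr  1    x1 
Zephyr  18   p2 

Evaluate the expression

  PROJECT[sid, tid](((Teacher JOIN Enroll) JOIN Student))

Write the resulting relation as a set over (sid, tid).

{(12, 1), (12, 13), (12, 18), (26, 1), (26, 29)}

Natural join on sid: {(1, 26, Lyra, 1, C), (1, 26, Lyra, 2, A), (1, 26, Lyra, 5, B), (1, 26, Lyra, 5, C), (1, 26, Lyra, 9, B), (15, 12, Zephyr, 2, D), (15, 12, Zephyr, 9, F), (20, 3, Beta, 4, A), (26, 26, Lyra, 1, C), (26, 26, Lyra, 2, A), (26, 26, Lyra, 5, B), (26, 26, Lyra, 5, C), (26, 26, Lyra, 9, B), (27, 12, Helix, 2, D), (27, 12, Helix, 9, F), (4, 3, Argo, 4, A)}
Natural join on title: {(1, 26, Lyra, 1, C, 1, eng), (1, 26, Lyra, 1, C, 29, k1), (1, 26, Lyra, 2, A, 1, eng), (1, 26, Lyra, 2, A, 29, k1), (1, 26, Lyra, 5, B, 1, eng), (1, 26, Lyra, 5, B, 29, k1), (1, 26, Lyra, 5, C, 1, eng), (1, 26, Lyra, 5, C, 29, k1), (1, 26, Lyra, 9, B, 1, eng), (1, 26, Lyra, 9, B, 29, k1), (15, 12, Zephyr, 2, D, 1, x1), (15, 12, Zephyr, 2, D, 18, p2), (15, 12, Zephyr, 9, F, 1, x1), (15, 12, Zephyr, 9, F, 18, p2), (26, 26, Lyra, 1, C, 1, eng), (26, 26, Lyra, 1, C, 29, k1), (26, 26, Lyra, 2, A, 1, eng), (26, 26, Lyra, 2, A, 29, k1), (26, 26, Lyra, 5, B, 1, eng), (26, 26, Lyra, 5, B, 29, k1), (26, 26, Lyra, 5, C, 1, eng), (26, 26, Lyra, 5, C, 29, k1), (26, 26, Lyra, 9, B, 1, eng), (26, 26, Lyra, 9, B, 29, k1), (27, 12, Helix, 2, D, 13, x2), (27, 12, Helix, 9, F, 13, x2)}
Keep only column(s) sid, tid (21 duplicate(s) eliminated): {(12, 1), (12, 13), (12, 18), (26, 1), (26, 29)}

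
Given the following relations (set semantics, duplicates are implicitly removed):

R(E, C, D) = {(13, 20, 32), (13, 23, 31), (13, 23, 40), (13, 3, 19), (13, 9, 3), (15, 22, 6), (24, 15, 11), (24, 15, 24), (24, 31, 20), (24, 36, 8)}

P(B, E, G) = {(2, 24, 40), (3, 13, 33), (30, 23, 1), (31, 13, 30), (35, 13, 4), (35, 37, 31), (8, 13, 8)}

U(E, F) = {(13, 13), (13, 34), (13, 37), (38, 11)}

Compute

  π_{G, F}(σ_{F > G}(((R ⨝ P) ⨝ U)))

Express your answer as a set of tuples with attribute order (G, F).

{(30, 34), (30, 37), (33, 34), (33, 37), (4, 13), (4, 34), (4, 37), (8, 13), (8, 34), (8, 37)}

Joining R and P on E yields {(13, 20, 32, 3, 33), (13, 20, 32, 31, 30), (13, 20, 32, 35, 4), (13, 20, 32, 8, 8), (13, 23, 31, 3, 33), (13, 23, 31, 31, 30), (13, 23, 31, 35, 4), (13, 23, 31, 8, 8), (13, 23, 40, 3, 33), (13, 23, 40, 31, 30), (13, 23, 40, 35, 4), (13, 23, 40, 8, 8), (13, 3, 19, 3, 33), (13, 3, 19, 31, 30), (13, 3, 19, 35, 4), (13, 3, 19, 8, 8), (13, 9, 3, 3, 33), (13, 9, 3, 31, 30), (13, 9, 3, 35, 4), (13, 9, 3, 8, 8), (24, 15, 11, 2, 40), (24, 15, 24, 2, 40), (24, 31, 20, 2, 40), (24, 36, 8, 2, 40)}.
Joining (R ⨝ P) and U on E yields {(13, 20, 32, 3, 33, 13), (13, 20, 32, 3, 33, 34), (13, 20, 32, 3, 33, 37), (13, 20, 32, 31, 30, 13), (13, 20, 32, 31, 30, 34), (13, 20, 32, 31, 30, 37), (13, 20, 32, 35, 4, 13), (13, 20, 32, 35, 4, 34), (13, 20, 32, 35, 4, 37), (13, 20, 32, 8, 8, 13), (13, 20, 32, 8, 8, 34), (13, 20, 32, 8, 8, 37), (13, 23, 31, 3, 33, 13), (13, 23, 31, 3, 33, 34), (13, 23, 31, 3, 33, 37), (13, 23, 31, 31, 30, 13), (13, 23, 31, 31, 30, 34), (13, 23, 31, 31, 30, 37), (13, 23, 31, 35, 4, 13), (13, 23, 31, 35, 4, 34), (13, 23, 31, 35, 4, 37), (13, 23, 31, 8, 8, 13), (13, 23, 31, 8, 8, 34), (13, 23, 31, 8, 8, 37), (13, 23, 40, 3, 33, 13), (13, 23, 40, 3, 33, 34), (13, 23, 40, 3, 33, 37), (13, 23, 40, 31, 30, 13), (13, 23, 40, 31, 30, 34), (13, 23, 40, 31, 30, 37), (13, 23, 40, 35, 4, 13), (13, 23, 40, 35, 4, 34), (13, 23, 40, 35, 4, 37), (13, 23, 40, 8, 8, 13), (13, 23, 40, 8, 8, 34), (13, 23, 40, 8, 8, 37), (13, 3, 19, 3, 33, 13), (13, 3, 19, 3, 33, 34), (13, 3, 19, 3, 33, 37), (13, 3, 19, 31, 30, 13), (13, 3, 19, 31, 30, 34), (13, 3, 19, 31, 30, 37), (13, 3, 19, 35, 4, 13), (13, 3, 19, 35, 4, 34), (13, 3, 19, 35, 4, 37), (13, 3, 19, 8, 8, 13), (13, 3, 19, 8, 8, 34), (13, 3, 19, 8, 8, 37), (13, 9, 3, 3, 33, 13), (13, 9, 3, 3, 33, 34), (13, 9, 3, 3, 33, 37), (13, 9, 3, 31, 30, 13), (13, 9, 3, 31, 30, 34), (13, 9, 3, 31, 30, 37), (13, 9, 3, 35, 4, 13), (13, 9, 3, 35, 4, 34), (13, 9, 3, 35, 4, 37), (13, 9, 3, 8, 8, 13), (13, 9, 3, 8, 8, 34), (13, 9, 3, 8, 8, 37)}.
σ[F > G]: keep tuples satisfying F > G → {(13, 20, 32, 3, 33, 34), (13, 20, 32, 3, 33, 37), (13, 20, 32, 31, 30, 34), (13, 20, 32, 31, 30, 37), (13, 20, 32, 35, 4, 13), (13, 20, 32, 35, 4, 34), (13, 20, 32, 35, 4, 37), (13, 20, 32, 8, 8, 13), (13, 20, 32, 8, 8, 34), (13, 20, 32, 8, 8, 37), (13, 23, 31, 3, 33, 34), (13, 23, 31, 3, 33, 37), (13, 23, 31, 31, 30, 34), (13, 23, 31, 31, 30, 37), (13, 23, 31, 35, 4, 13), (13, 23, 31, 35, 4, 34), (13, 23, 31, 35, 4, 37), (13, 23, 31, 8, 8, 13), (13, 23, 31, 8, 8, 34), (13, 23, 31, 8, 8, 37), (13, 23, 40, 3, 33, 34), (13, 23, 40, 3, 33, 37), (13, 23, 40, 31, 30, 34), (13, 23, 40, 31, 30, 37), (13, 23, 40, 35, 4, 13), (13, 23, 40, 35, 4, 34), (13, 23, 40, 35, 4, 37), (13, 23, 40, 8, 8, 13), (13, 23, 40, 8, 8, 34), (13, 23, 40, 8, 8, 37), (13, 3, 19, 3, 33, 34), (13, 3, 19, 3, 33, 37), (13, 3, 19, 31, 30, 34), (13, 3, 19, 31, 30, 37), (13, 3, 19, 35, 4, 13), (13, 3, 19, 35, 4, 34), (13, 3, 19, 35, 4, 37), (13, 3, 19, 8, 8, 13), (13, 3, 19, 8, 8, 34), (13, 3, 19, 8, 8, 37), (13, 9, 3, 3, 33, 34), (13, 9, 3, 3, 33, 37), (13, 9, 3, 31, 30, 34), (13, 9, 3, 31, 30, 37), (13, 9, 3, 35, 4, 13), (13, 9, 3, 35, 4, 34), (13, 9, 3, 35, 4, 37), (13, 9, 3, 8, 8, 13), (13, 9, 3, 8, 8, 34), (13, 9, 3, 8, 8, 37)}
π_{G, F} gives {(30, 34), (30, 37), (33, 34), (33, 37), (4, 13), (4, 34), (4, 37), (8, 13), (8, 34), (8, 37)} (40 duplicate(s) eliminated).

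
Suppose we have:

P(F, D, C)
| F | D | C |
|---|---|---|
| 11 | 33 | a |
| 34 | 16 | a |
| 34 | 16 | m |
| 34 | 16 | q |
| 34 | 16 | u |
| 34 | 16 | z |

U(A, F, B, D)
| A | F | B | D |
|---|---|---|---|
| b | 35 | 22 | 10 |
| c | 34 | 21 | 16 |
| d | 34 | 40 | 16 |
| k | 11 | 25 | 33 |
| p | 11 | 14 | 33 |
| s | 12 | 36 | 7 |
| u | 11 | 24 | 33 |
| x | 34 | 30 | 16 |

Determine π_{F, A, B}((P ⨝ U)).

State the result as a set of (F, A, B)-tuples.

Joining P and U on F, D yields {(11, 33, a, k, 25), (11, 33, a, p, 14), (11, 33, a, u, 24), (34, 16, a, c, 21), (34, 16, a, d, 40), (34, 16, a, x, 30), (34, 16, m, c, 21), (34, 16, m, d, 40), (34, 16, m, x, 30), (34, 16, q, c, 21), (34, 16, q, d, 40), (34, 16, q, x, 30), (34, 16, u, c, 21), (34, 16, u, d, 40), (34, 16, u, x, 30), (34, 16, z, c, 21), (34, 16, z, d, 40), (34, 16, z, x, 30)}.
π[F, A, B]: project onto (F, A, B) (12 duplicate(s) eliminated) → {(11, k, 25), (11, p, 14), (11, u, 24), (34, c, 21), (34, d, 40), (34, x, 30)}

{(11, k, 25), (11, p, 14), (11, u, 24), (34, c, 21), (34, d, 40), (34, x, 30)}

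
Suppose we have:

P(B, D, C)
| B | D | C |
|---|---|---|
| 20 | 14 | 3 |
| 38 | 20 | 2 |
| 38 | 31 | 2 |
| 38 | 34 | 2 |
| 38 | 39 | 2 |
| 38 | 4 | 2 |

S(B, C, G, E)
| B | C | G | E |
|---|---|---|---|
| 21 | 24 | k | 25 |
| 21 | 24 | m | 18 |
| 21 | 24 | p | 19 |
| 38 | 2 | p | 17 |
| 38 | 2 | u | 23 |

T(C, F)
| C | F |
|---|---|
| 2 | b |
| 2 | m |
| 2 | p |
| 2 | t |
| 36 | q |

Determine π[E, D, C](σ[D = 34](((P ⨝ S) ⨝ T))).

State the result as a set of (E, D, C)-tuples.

{(17, 34, 2), (23, 34, 2)}

P ⋈ S (natural join on B, C): {(38, 20, 2, p, 17), (38, 20, 2, u, 23), (38, 31, 2, p, 17), (38, 31, 2, u, 23), (38, 34, 2, p, 17), (38, 34, 2, u, 23), (38, 39, 2, p, 17), (38, 39, 2, u, 23), (38, 4, 2, p, 17), (38, 4, 2, u, 23)}
(P ⨝ S) ⋈ T (natural join on C): {(38, 20, 2, p, 17, b), (38, 20, 2, p, 17, m), (38, 20, 2, p, 17, p), (38, 20, 2, p, 17, t), (38, 20, 2, u, 23, b), (38, 20, 2, u, 23, m), (38, 20, 2, u, 23, p), (38, 20, 2, u, 23, t), (38, 31, 2, p, 17, b), (38, 31, 2, p, 17, m), (38, 31, 2, p, 17, p), (38, 31, 2, p, 17, t), (38, 31, 2, u, 23, b), (38, 31, 2, u, 23, m), (38, 31, 2, u, 23, p), (38, 31, 2, u, 23, t), (38, 34, 2, p, 17, b), (38, 34, 2, p, 17, m), (38, 34, 2, p, 17, p), (38, 34, 2, p, 17, t), (38, 34, 2, u, 23, b), (38, 34, 2, u, 23, m), (38, 34, 2, u, 23, p), (38, 34, 2, u, 23, t), (38, 39, 2, p, 17, b), (38, 39, 2, p, 17, m), (38, 39, 2, p, 17, p), (38, 39, 2, p, 17, t), (38, 39, 2, u, 23, b), (38, 39, 2, u, 23, m), (38, 39, 2, u, 23, p), (38, 39, 2, u, 23, t), (38, 4, 2, p, 17, b), (38, 4, 2, p, 17, m), (38, 4, 2, p, 17, p), (38, 4, 2, p, 17, t), (38, 4, 2, u, 23, b), (38, 4, 2, u, 23, m), (38, 4, 2, u, 23, p), (38, 4, 2, u, 23, t)}
Filtering on D = 34 leaves {(38, 34, 2, p, 17, b), (38, 34, 2, p, 17, m), (38, 34, 2, p, 17, p), (38, 34, 2, p, 17, t), (38, 34, 2, u, 23, b), (38, 34, 2, u, 23, m), (38, 34, 2, u, 23, p), (38, 34, 2, u, 23, t)}.
Projecting to E, D, C (6 duplicate(s) eliminated): {(17, 34, 2), (23, 34, 2)}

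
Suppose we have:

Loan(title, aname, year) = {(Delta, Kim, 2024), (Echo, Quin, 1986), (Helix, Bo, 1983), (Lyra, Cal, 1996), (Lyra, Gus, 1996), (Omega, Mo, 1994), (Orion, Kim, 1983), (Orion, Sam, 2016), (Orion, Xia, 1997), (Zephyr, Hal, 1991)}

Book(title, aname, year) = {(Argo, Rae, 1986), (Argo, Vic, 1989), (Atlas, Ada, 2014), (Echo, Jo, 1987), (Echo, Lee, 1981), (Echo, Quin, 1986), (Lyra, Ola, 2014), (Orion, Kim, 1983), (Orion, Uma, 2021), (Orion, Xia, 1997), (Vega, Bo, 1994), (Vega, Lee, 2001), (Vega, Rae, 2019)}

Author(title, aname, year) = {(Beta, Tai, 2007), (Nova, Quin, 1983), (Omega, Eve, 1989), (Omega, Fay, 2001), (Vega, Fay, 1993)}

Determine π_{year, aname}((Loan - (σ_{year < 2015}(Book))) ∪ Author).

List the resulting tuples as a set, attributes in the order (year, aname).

{(1983, Bo), (1983, Quin), (1989, Eve), (1991, Hal), (1993, Fay), (1994, Mo), (1996, Cal), (1996, Gus), (2001, Fay), (2007, Tai), (2016, Sam), (2024, Kim)}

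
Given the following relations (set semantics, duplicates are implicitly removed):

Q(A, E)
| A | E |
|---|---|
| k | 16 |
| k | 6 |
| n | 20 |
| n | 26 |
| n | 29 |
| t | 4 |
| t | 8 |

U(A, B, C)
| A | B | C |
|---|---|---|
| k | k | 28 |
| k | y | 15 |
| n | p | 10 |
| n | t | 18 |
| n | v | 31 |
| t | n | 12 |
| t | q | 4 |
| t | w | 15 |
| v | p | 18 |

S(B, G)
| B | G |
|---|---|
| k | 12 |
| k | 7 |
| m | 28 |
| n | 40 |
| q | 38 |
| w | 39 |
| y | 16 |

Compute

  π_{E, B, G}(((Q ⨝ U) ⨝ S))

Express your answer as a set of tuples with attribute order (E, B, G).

{(16, k, 12), (16, k, 7), (16, y, 16), (4, n, 40), (4, q, 38), (4, w, 39), (6, k, 12), (6, k, 7), (6, y, 16), (8, n, 40), (8, q, 38), (8, w, 39)}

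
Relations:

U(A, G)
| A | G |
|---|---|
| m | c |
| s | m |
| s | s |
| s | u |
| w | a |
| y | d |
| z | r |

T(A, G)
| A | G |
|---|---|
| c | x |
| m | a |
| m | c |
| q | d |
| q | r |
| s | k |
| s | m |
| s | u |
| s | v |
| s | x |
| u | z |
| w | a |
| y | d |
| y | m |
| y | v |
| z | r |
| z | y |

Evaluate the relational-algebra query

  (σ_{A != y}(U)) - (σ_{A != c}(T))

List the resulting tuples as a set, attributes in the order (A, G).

Selection A != y: {(m, c), (s, m), (s, s), (s, u), (w, a), (z, r)}
Selection A != c: {(m, a), (m, c), (q, d), (q, r), (s, k), (s, m), (s, u), (s, v), (s, x), (u, z), (w, a), (y, d), (y, m), (y, v), (z, r), (z, y)}
Taking the difference: {(s, s)}

{(s, s)}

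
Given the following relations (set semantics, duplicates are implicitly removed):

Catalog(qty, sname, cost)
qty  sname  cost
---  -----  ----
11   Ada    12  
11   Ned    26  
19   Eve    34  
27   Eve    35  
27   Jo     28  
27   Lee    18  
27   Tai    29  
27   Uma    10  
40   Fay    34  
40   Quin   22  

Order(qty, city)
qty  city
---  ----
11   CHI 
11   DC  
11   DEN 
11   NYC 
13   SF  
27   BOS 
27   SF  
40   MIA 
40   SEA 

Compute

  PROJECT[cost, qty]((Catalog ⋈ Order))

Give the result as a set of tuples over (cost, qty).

Joining Catalog and Order on qty yields {(11, Ada, 12, CHI), (11, Ada, 12, DC), (11, Ada, 12, DEN), (11, Ada, 12, NYC), (11, Ned, 26, CHI), (11, Ned, 26, DC), (11, Ned, 26, DEN), (11, Ned, 26, NYC), (27, Eve, 35, BOS), (27, Eve, 35, SF), (27, Jo, 28, BOS), (27, Jo, 28, SF), (27, Lee, 18, BOS), (27, Lee, 18, SF), (27, Tai, 29, BOS), (27, Tai, 29, SF), (27, Uma, 10, BOS), (27, Uma, 10, SF), (40, Fay, 34, MIA), (40, Fay, 34, SEA), (40, Quin, 22, MIA), (40, Quin, 22, SEA)}.
Keep only column(s) cost, qty (13 duplicate(s) eliminated): {(10, 27), (12, 11), (18, 27), (22, 40), (26, 11), (28, 27), (29, 27), (34, 40), (35, 27)}

{(10, 27), (12, 11), (18, 27), (22, 40), (26, 11), (28, 27), (29, 27), (34, 40), (35, 27)}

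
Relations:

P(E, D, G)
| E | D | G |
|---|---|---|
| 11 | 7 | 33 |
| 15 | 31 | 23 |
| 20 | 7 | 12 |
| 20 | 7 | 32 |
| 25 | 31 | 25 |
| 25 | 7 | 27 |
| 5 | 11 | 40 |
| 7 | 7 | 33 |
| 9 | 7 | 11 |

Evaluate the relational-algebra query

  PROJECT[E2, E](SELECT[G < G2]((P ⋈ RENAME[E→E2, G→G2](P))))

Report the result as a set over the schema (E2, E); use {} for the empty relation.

{(11, 20), (11, 25), (11, 9), (20, 20), (20, 25), (20, 9), (25, 15), (25, 20), (25, 9), (7, 20), (7, 25), (7, 9)}

ρ[E→E2, G→G2]: schema becomes (E2, D, G2); tuples unchanged.
P ⋈ RENAME[E→E2, G→G2](P) (natural join on D): {(11, 7, 33, 11, 33), (11, 7, 33, 20, 12), (11, 7, 33, 20, 32), (11, 7, 33, 25, 27), (11, 7, 33, 7, 33), (11, 7, 33, 9, 11), (15, 31, 23, 15, 23), (15, 31, 23, 25, 25), (20, 7, 12, 11, 33), (20, 7, 12, 20, 12), (20, 7, 12, 20, 32), (20, 7, 12, 25, 27), (20, 7, 12, 7, 33), (20, 7, 12, 9, 11), (20, 7, 32, 11, 33), (20, 7, 32, 20, 12), (20, 7, 32, 20, 32), (20, 7, 32, 25, 27), (20, 7, 32, 7, 33), (20, 7, 32, 9, 11), (25, 31, 25, 15, 23), (25, 31, 25, 25, 25), (25, 7, 27, 11, 33), (25, 7, 27, 20, 12), (25, 7, 27, 20, 32), (25, 7, 27, 25, 27), (25, 7, 27, 7, 33), (25, 7, 27, 9, 11), (5, 11, 40, 5, 40), (7, 7, 33, 11, 33), (7, 7, 33, 20, 12), (7, 7, 33, 20, 32), (7, 7, 33, 25, 27), (7, 7, 33, 7, 33), (7, 7, 33, 9, 11), (9, 7, 11, 11, 33), (9, 7, 11, 20, 12), (9, 7, 11, 20, 32), (9, 7, 11, 25, 27), (9, 7, 11, 7, 33), (9, 7, 11, 9, 11)}
Selection G < G2: {(15, 31, 23, 25, 25), (20, 7, 12, 11, 33), (20, 7, 12, 20, 32), (20, 7, 12, 25, 27), (20, 7, 12, 7, 33), (20, 7, 32, 11, 33), (20, 7, 32, 7, 33), (25, 7, 27, 11, 33), (25, 7, 27, 20, 32), (25, 7, 27, 7, 33), (9, 7, 11, 11, 33), (9, 7, 11, 20, 12), (9, 7, 11, 20, 32), (9, 7, 11, 25, 27), (9, 7, 11, 7, 33)}
Keep only column(s) E2, E (3 duplicate(s) eliminated): {(11, 20), (11, 25), (11, 9), (20, 20), (20, 25), (20, 9), (25, 15), (25, 20), (25, 9), (7, 20), (7, 25), (7, 9)}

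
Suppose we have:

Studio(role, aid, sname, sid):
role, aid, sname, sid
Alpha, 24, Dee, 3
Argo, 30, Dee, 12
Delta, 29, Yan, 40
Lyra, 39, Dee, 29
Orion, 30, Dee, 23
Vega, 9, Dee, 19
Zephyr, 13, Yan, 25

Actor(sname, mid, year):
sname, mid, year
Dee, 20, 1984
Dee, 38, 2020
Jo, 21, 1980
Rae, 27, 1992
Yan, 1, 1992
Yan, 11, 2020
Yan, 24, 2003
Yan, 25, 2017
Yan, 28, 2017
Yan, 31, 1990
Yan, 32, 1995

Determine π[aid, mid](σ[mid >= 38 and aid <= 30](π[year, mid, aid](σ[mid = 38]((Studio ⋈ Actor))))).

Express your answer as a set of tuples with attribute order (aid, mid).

{(24, 38), (30, 38), (9, 38)}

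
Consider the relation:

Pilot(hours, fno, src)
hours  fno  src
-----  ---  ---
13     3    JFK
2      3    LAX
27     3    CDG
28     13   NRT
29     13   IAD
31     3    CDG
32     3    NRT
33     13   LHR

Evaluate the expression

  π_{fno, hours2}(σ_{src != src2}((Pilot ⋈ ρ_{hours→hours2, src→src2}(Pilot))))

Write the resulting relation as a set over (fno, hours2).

ρ[hours→hours2, src→src2]: schema becomes (hours2, fno, src2); tuples unchanged.
Natural join on fno: {(13, 3, JFK, 13, JFK), (13, 3, JFK, 2, LAX), (13, 3, JFK, 27, CDG), (13, 3, JFK, 31, CDG), (13, 3, JFK, 32, NRT), (2, 3, LAX, 13, JFK), (2, 3, LAX, 2, LAX), (2, 3, LAX, 27, CDG), (2, 3, LAX, 31, CDG), (2, 3, LAX, 32, NRT), (27, 3, CDG, 13, JFK), (27, 3, CDG, 2, LAX), (27, 3, CDG, 27, CDG), (27, 3, CDG, 31, CDG), (27, 3, CDG, 32, NRT), (28, 13, NRT, 28, NRT), (28, 13, NRT, 29, IAD), (28, 13, NRT, 33, LHR), (29, 13, IAD, 28, NRT), (29, 13, IAD, 29, IAD), (29, 13, IAD, 33, LHR), (31, 3, CDG, 13, JFK), (31, 3, CDG, 2, LAX), (31, 3, CDG, 27, CDG), (31, 3, CDG, 31, CDG), (31, 3, CDG, 32, NRT), (32, 3, NRT, 13, JFK), (32, 3, NRT, 2, LAX), (32, 3, NRT, 27, CDG), (32, 3, NRT, 31, CDG), (32, 3, NRT, 32, NRT), (33, 13, LHR, 28, NRT), (33, 13, LHR, 29, IAD), (33, 13, LHR, 33, LHR)}
σ[src != src2]: keep tuples satisfying src != src2 → {(13, 3, JFK, 2, LAX), (13, 3, JFK, 27, CDG), (13, 3, JFK, 31, CDG), (13, 3, JFK, 32, NRT), (2, 3, LAX, 13, JFK), (2, 3, LAX, 27, CDG), (2, 3, LAX, 31, CDG), (2, 3, LAX, 32, NRT), (27, 3, CDG, 13, JFK), (27, 3, CDG, 2, LAX), (27, 3, CDG, 32, NRT), (28, 13, NRT, 29, IAD), (28, 13, NRT, 33, LHR), (29, 13, IAD, 28, NRT), (29, 13, IAD, 33, LHR), (31, 3, CDG, 13, JFK), (31, 3, CDG, 2, LAX), (31, 3, CDG, 32, NRT), (32, 3, NRT, 13, JFK), (32, 3, NRT, 2, LAX), (32, 3, NRT, 27, CDG), (32, 3, NRT, 31, CDG), (33, 13, LHR, 28, NRT), (33, 13, LHR, 29, IAD)}
Projecting to fno, hours2 (16 duplicate(s) eliminated): {(13, 28), (13, 29), (13, 33), (3, 13), (3, 2), (3, 27), (3, 31), (3, 32)}

{(13, 28), (13, 29), (13, 33), (3, 13), (3, 2), (3, 27), (3, 31), (3, 32)}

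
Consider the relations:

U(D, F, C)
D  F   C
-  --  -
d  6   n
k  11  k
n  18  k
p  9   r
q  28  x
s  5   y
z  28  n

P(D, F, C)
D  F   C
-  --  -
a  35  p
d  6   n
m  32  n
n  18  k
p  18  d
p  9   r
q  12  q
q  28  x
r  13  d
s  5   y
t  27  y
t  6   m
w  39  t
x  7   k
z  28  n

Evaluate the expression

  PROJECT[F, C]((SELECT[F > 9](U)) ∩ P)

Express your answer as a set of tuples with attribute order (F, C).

Selection F > 9: {(k, 11, k), (n, 18, k), (q, 28, x), (z, 28, n)}
Intersection: {(k, 11, k), (n, 18, k), (q, 28, x), (z, 28, n)} with {(a, 35, p), (d, 6, n), (m, 32, n), (n, 18, k), (p, 18, d), (p, 9, r), (q, 12, q), (q, 28, x), (r, 13, d), (s, 5, y), (t, 27, y), (t, 6, m), (w, 39, t), (x, 7, k), (z, 28, n)} → {(n, 18, k), (q, 28, x), (z, 28, n)}
π[F, C]: project onto (F, C) → {(18, k), (28, n), (28, x)}

{(18, k), (28, n), (28, x)}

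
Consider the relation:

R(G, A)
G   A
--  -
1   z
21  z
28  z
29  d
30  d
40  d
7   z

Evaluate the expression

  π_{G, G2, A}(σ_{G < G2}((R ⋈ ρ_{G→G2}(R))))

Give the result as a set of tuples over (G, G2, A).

ρ[G→G2]: schema becomes (G2, A); tuples unchanged.
R ⋈ ρ_{G→G2}(R) (natural join on A): {(1, z, 1), (1, z, 21), (1, z, 28), (1, z, 7), (21, z, 1), (21, z, 21), (21, z, 28), (21, z, 7), (28, z, 1), (28, z, 21), (28, z, 28), (28, z, 7), (29, d, 29), (29, d, 30), (29, d, 40), (30, d, 29), (30, d, 30), (30, d, 40), (40, d, 29), (40, d, 30), (40, d, 40), (7, z, 1), (7, z, 21), (7, z, 28), (7, z, 7)}
Apply σ_{G < G2}; surviving tuples: {(1, z, 21), (1, z, 28), (1, z, 7), (21, z, 28), (29, d, 30), (29, d, 40), (30, d, 40), (7, z, 21), (7, z, 28)}
Keep only column(s) G, G2, A: {(1, 21, z), (1, 28, z), (1, 7, z), (21, 28, z), (29, 30, d), (29, 40, d), (30, 40, d), (7, 21, z), (7, 28, z)}

{(1, 21, z), (1, 28, z), (1, 7, z), (21, 28, z), (29, 30, d), (29, 40, d), (30, 40, d), (7, 21, z), (7, 28, z)}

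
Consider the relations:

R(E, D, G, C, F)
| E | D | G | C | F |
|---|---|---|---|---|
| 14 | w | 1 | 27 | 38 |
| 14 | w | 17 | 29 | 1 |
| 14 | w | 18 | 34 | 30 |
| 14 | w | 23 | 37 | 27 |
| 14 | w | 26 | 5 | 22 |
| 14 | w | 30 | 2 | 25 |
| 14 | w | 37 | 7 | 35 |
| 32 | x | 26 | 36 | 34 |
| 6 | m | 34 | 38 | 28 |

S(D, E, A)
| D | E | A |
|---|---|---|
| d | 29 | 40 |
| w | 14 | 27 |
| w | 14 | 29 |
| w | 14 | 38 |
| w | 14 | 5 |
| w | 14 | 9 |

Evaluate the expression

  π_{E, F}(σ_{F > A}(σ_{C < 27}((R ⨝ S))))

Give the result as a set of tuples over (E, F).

{(14, 22), (14, 25), (14, 35)}

R ⋈ S (natural join on E, D): {(14, w, 1, 27, 38, 27), (14, w, 1, 27, 38, 29), (14, w, 1, 27, 38, 38), (14, w, 1, 27, 38, 5), (14, w, 1, 27, 38, 9), (14, w, 17, 29, 1, 27), (14, w, 17, 29, 1, 29), (14, w, 17, 29, 1, 38), (14, w, 17, 29, 1, 5), (14, w, 17, 29, 1, 9), (14, w, 18, 34, 30, 27), (14, w, 18, 34, 30, 29), (14, w, 18, 34, 30, 38), (14, w, 18, 34, 30, 5), (14, w, 18, 34, 30, 9), (14, w, 23, 37, 27, 27), (14, w, 23, 37, 27, 29), (14, w, 23, 37, 27, 38), (14, w, 23, 37, 27, 5), (14, w, 23, 37, 27, 9), (14, w, 26, 5, 22, 27), (14, w, 26, 5, 22, 29), (14, w, 26, 5, 22, 38), (14, w, 26, 5, 22, 5), (14, w, 26, 5, 22, 9), (14, w, 30, 2, 25, 27), (14, w, 30, 2, 25, 29), (14, w, 30, 2, 25, 38), (14, w, 30, 2, 25, 5), (14, w, 30, 2, 25, 9), (14, w, 37, 7, 35, 27), (14, w, 37, 7, 35, 29), (14, w, 37, 7, 35, 38), (14, w, 37, 7, 35, 5), (14, w, 37, 7, 35, 9)}
σ[C < 27]: keep tuples satisfying C < 27 → {(14, w, 26, 5, 22, 27), (14, w, 26, 5, 22, 29), (14, w, 26, 5, 22, 38), (14, w, 26, 5, 22, 5), (14, w, 26, 5, 22, 9), (14, w, 30, 2, 25, 27), (14, w, 30, 2, 25, 29), (14, w, 30, 2, 25, 38), (14, w, 30, 2, 25, 5), (14, w, 30, 2, 25, 9), (14, w, 37, 7, 35, 27), (14, w, 37, 7, 35, 29), (14, w, 37, 7, 35, 38), (14, w, 37, 7, 35, 5), (14, w, 37, 7, 35, 9)}
σ[F > A]: keep tuples satisfying F > A → {(14, w, 26, 5, 22, 5), (14, w, 26, 5, 22, 9), (14, w, 30, 2, 25, 5), (14, w, 30, 2, 25, 9), (14, w, 37, 7, 35, 27), (14, w, 37, 7, 35, 29), (14, w, 37, 7, 35, 5), (14, w, 37, 7, 35, 9)}
Projecting to E, F (5 duplicate(s) eliminated): {(14, 22), (14, 25), (14, 35)}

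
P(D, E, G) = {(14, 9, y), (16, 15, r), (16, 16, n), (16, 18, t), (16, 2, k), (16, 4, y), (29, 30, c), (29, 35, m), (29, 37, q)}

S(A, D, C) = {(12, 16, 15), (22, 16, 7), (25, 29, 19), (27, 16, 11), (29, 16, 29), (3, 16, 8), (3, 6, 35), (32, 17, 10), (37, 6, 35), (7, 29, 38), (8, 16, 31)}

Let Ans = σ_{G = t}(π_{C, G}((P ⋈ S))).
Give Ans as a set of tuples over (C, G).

P ⋈ S (natural join on D): {(16, 15, r, 12, 15), (16, 15, r, 22, 7), (16, 15, r, 27, 11), (16, 15, r, 29, 29), (16, 15, r, 3, 8), (16, 15, r, 8, 31), (16, 16, n, 12, 15), (16, 16, n, 22, 7), (16, 16, n, 27, 11), (16, 16, n, 29, 29), (16, 16, n, 3, 8), (16, 16, n, 8, 31), (16, 18, t, 12, 15), (16, 18, t, 22, 7), (16, 18, t, 27, 11), (16, 18, t, 29, 29), (16, 18, t, 3, 8), (16, 18, t, 8, 31), (16, 2, k, 12, 15), (16, 2, k, 22, 7), (16, 2, k, 27, 11), (16, 2, k, 29, 29), (16, 2, k, 3, 8), (16, 2, k, 8, 31), (16, 4, y, 12, 15), (16, 4, y, 22, 7), (16, 4, y, 27, 11), (16, 4, y, 29, 29), (16, 4, y, 3, 8), (16, 4, y, 8, 31), (29, 30, c, 25, 19), (29, 30, c, 7, 38), (29, 35, m, 25, 19), (29, 35, m, 7, 38), (29, 37, q, 25, 19), (29, 37, q, 7, 38)}
Keep only column(s) C, G: {(11, k), (11, n), (11, r), (11, t), (11, y), (15, k), (15, n), (15, r), (15, t), (15, y), (19, c), (19, m), (19, q), (29, k), (29, n), (29, r), (29, t), (29, y), (31, k), (31, n), (31, r), (31, t), (31, y), (38, c), (38, m), (38, q), (7, k), (7, n), (7, r), (7, t), (7, y), (8, k), (8, n), (8, r), (8, t), (8, y)}
Filtering on G = t leaves {(11, t), (15, t), (29, t), (31, t), (7, t), (8, t)}.

{(11, t), (15, t), (29, t), (31, t), (7, t), (8, t)}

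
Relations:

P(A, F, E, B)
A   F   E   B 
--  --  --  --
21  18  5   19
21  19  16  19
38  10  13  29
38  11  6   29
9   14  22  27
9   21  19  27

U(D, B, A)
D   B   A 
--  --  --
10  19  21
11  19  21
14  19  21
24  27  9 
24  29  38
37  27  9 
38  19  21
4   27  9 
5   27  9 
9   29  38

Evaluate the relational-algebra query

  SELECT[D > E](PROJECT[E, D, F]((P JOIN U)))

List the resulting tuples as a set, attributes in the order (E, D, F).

{(13, 24, 10), (16, 38, 19), (19, 24, 21), (19, 37, 21), (22, 24, 14), (22, 37, 14), (5, 10, 18), (5, 11, 18), (5, 14, 18), (5, 38, 18), (6, 24, 11), (6, 9, 11)}

Natural join on A, B: {(21, 18, 5, 19, 10), (21, 18, 5, 19, 11), (21, 18, 5, 19, 14), (21, 18, 5, 19, 38), (21, 19, 16, 19, 10), (21, 19, 16, 19, 11), (21, 19, 16, 19, 14), (21, 19, 16, 19, 38), (38, 10, 13, 29, 24), (38, 10, 13, 29, 9), (38, 11, 6, 29, 24), (38, 11, 6, 29, 9), (9, 14, 22, 27, 24), (9, 14, 22, 27, 37), (9, 14, 22, 27, 4), (9, 14, 22, 27, 5), (9, 21, 19, 27, 24), (9, 21, 19, 27, 37), (9, 21, 19, 27, 4), (9, 21, 19, 27, 5)}
Projecting to E, D, F: {(13, 24, 10), (13, 9, 10), (16, 10, 19), (16, 11, 19), (16, 14, 19), (16, 38, 19), (19, 24, 21), (19, 37, 21), (19, 4, 21), (19, 5, 21), (22, 24, 14), (22, 37, 14), (22, 4, 14), (22, 5, 14), (5, 10, 18), (5, 11, 18), (5, 14, 18), (5, 38, 18), (6, 24, 11), (6, 9, 11)}
σ[D > E]: keep tuples satisfying D > E → {(13, 24, 10), (16, 38, 19), (19, 24, 21), (19, 37, 21), (22, 24, 14), (22, 37, 14), (5, 10, 18), (5, 11, 18), (5, 14, 18), (5, 38, 18), (6, 24, 11), (6, 9, 11)}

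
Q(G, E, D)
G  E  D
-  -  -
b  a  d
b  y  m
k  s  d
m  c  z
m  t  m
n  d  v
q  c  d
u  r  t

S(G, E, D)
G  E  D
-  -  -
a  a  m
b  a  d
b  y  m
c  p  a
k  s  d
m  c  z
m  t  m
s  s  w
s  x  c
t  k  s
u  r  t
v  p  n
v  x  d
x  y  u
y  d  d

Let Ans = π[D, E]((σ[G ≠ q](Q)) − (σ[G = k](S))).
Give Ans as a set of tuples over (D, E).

{(d, a), (m, t), (m, y), (t, r), (v, d), (z, c)}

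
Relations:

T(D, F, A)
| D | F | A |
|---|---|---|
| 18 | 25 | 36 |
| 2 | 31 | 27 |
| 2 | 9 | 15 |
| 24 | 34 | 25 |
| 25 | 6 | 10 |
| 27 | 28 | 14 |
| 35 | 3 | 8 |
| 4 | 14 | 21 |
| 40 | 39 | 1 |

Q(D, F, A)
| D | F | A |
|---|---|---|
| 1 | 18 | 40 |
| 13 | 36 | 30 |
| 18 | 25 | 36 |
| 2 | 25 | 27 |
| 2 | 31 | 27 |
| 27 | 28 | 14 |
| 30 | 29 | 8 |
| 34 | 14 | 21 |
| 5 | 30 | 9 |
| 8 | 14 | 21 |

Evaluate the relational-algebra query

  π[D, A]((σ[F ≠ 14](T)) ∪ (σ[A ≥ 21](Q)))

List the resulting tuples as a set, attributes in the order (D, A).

{(1, 40), (13, 30), (18, 36), (2, 15), (2, 27), (24, 25), (25, 10), (27, 14), (34, 21), (35, 8), (40, 1), (8, 21)}

σ[F ≠ 14]: keep tuples satisfying F ≠ 14 → {(18, 25, 36), (2, 31, 27), (2, 9, 15), (24, 34, 25), (25, 6, 10), (27, 28, 14), (35, 3, 8), (40, 39, 1)}
σ[A ≥ 21]: keep tuples satisfying A ≥ 21 → {(1, 18, 40), (13, 36, 30), (18, 25, 36), (2, 25, 27), (2, 31, 27), (34, 14, 21), (8, 14, 21)}
Union: {(18, 25, 36), (2, 31, 27), (2, 9, 15), (24, 34, 25), (25, 6, 10), (27, 28, 14), (35, 3, 8), (40, 39, 1)} with {(1, 18, 40), (13, 36, 30), (18, 25, 36), (2, 25, 27), (2, 31, 27), (34, 14, 21), (8, 14, 21)} → {(1, 18, 40), (13, 36, 30), (18, 25, 36), (2, 25, 27), (2, 31, 27), (2, 9, 15), (24, 34, 25), (25, 6, 10), (27, 28, 14), (34, 14, 21), (35, 3, 8), (40, 39, 1), (8, 14, 21)}
Projecting to D, A (1 duplicate(s) eliminated): {(1, 40), (13, 30), (18, 36), (2, 15), (2, 27), (24, 25), (25, 10), (27, 14), (34, 21), (35, 8), (40, 1), (8, 21)}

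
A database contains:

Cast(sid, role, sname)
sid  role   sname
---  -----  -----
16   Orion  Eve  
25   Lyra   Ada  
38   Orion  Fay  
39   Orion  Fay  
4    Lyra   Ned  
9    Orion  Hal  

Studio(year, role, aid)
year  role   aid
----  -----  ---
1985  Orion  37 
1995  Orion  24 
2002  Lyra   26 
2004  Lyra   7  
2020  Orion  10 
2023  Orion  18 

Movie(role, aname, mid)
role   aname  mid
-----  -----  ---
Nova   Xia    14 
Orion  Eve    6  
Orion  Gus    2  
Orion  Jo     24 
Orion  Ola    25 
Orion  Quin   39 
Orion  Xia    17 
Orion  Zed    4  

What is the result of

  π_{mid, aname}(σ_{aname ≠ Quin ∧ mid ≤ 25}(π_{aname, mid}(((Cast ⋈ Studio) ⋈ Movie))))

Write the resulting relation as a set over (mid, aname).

{(17, Xia), (2, Gus), (24, Jo), (25, Ola), (4, Zed), (6, Eve)}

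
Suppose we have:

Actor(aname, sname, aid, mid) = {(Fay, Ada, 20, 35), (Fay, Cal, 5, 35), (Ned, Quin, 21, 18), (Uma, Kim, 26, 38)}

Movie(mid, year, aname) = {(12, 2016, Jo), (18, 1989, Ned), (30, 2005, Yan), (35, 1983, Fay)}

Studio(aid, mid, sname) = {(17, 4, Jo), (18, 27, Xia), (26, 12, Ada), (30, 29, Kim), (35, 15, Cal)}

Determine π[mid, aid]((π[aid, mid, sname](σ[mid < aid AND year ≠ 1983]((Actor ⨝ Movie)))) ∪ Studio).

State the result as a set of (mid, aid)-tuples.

{(12, 26), (15, 35), (18, 21), (27, 18), (29, 30), (4, 17)}

Actor ⋈ Movie (natural join on aname, mid): {(Fay, Ada, 20, 35, 1983), (Fay, Cal, 5, 35, 1983), (Ned, Quin, 21, 18, 1989)}
σ[mid < aid AND year ≠ 1983]: keep tuples satisfying mid < aid AND year ≠ 1983 → {(Ned, Quin, 21, 18, 1989)}
π[aid, mid, sname]: project onto (aid, mid, sname) → {(21, 18, Quin)}
Taking the union: {(17, 4, Jo), (18, 27, Xia), (21, 18, Quin), (26, 12, Ada), (30, 29, Kim), (35, 15, Cal)}
π[mid, aid]: project onto (mid, aid) → {(12, 26), (15, 35), (18, 21), (27, 18), (29, 30), (4, 17)}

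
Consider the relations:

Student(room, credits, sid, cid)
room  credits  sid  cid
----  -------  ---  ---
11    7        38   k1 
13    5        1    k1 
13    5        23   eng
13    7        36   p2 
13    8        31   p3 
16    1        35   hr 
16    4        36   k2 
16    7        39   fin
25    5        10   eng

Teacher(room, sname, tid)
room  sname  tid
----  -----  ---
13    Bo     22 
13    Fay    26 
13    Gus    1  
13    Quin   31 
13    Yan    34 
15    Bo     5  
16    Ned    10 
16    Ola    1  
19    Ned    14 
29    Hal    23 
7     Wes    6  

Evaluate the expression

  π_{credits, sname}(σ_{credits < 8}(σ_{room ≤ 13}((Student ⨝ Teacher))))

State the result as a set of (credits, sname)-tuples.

{(5, Bo), (5, Fay), (5, Gus), (5, Quin), (5, Yan), (7, Bo), (7, Fay), (7, Gus), (7, Quin), (7, Yan)}

Joining Student and Teacher on room yields {(13, 5, 1, k1, Bo, 22), (13, 5, 1, k1, Fay, 26), (13, 5, 1, k1, Gus, 1), (13, 5, 1, k1, Quin, 31), (13, 5, 1, k1, Yan, 34), (13, 5, 23, eng, Bo, 22), (13, 5, 23, eng, Fay, 26), (13, 5, 23, eng, Gus, 1), (13, 5, 23, eng, Quin, 31), (13, 5, 23, eng, Yan, 34), (13, 7, 36, p2, Bo, 22), (13, 7, 36, p2, Fay, 26), (13, 7, 36, p2, Gus, 1), (13, 7, 36, p2, Quin, 31), (13, 7, 36, p2, Yan, 34), (13, 8, 31, p3, Bo, 22), (13, 8, 31, p3, Fay, 26), (13, 8, 31, p3, Gus, 1), (13, 8, 31, p3, Quin, 31), (13, 8, 31, p3, Yan, 34), (16, 1, 35, hr, Ned, 10), (16, 1, 35, hr, Ola, 1), (16, 4, 36, k2, Ned, 10), (16, 4, 36, k2, Ola, 1), (16, 7, 39, fin, Ned, 10), (16, 7, 39, fin, Ola, 1)}.
Selection room ≤ 13: {(13, 5, 1, k1, Bo, 22), (13, 5, 1, k1, Fay, 26), (13, 5, 1, k1, Gus, 1), (13, 5, 1, k1, Quin, 31), (13, 5, 1, k1, Yan, 34), (13, 5, 23, eng, Bo, 22), (13, 5, 23, eng, Fay, 26), (13, 5, 23, eng, Gus, 1), (13, 5, 23, eng, Quin, 31), (13, 5, 23, eng, Yan, 34), (13, 7, 36, p2, Bo, 22), (13, 7, 36, p2, Fay, 26), (13, 7, 36, p2, Gus, 1), (13, 7, 36, p2, Quin, 31), (13, 7, 36, p2, Yan, 34), (13, 8, 31, p3, Bo, 22), (13, 8, 31, p3, Fay, 26), (13, 8, 31, p3, Gus, 1), (13, 8, 31, p3, Quin, 31), (13, 8, 31, p3, Yan, 34)}
Selection credits < 8: {(13, 5, 1, k1, Bo, 22), (13, 5, 1, k1, Fay, 26), (13, 5, 1, k1, Gus, 1), (13, 5, 1, k1, Quin, 31), (13, 5, 1, k1, Yan, 34), (13, 5, 23, eng, Bo, 22), (13, 5, 23, eng, Fay, 26), (13, 5, 23, eng, Gus, 1), (13, 5, 23, eng, Quin, 31), (13, 5, 23, eng, Yan, 34), (13, 7, 36, p2, Bo, 22), (13, 7, 36, p2, Fay, 26), (13, 7, 36, p2, Gus, 1), (13, 7, 36, p2, Quin, 31), (13, 7, 36, p2, Yan, 34)}
Projecting to credits, sname (5 duplicate(s) eliminated): {(5, Bo), (5, Fay), (5, Gus), (5, Quin), (5, Yan), (7, Bo), (7, Fay), (7, Gus), (7, Quin), (7, Yan)}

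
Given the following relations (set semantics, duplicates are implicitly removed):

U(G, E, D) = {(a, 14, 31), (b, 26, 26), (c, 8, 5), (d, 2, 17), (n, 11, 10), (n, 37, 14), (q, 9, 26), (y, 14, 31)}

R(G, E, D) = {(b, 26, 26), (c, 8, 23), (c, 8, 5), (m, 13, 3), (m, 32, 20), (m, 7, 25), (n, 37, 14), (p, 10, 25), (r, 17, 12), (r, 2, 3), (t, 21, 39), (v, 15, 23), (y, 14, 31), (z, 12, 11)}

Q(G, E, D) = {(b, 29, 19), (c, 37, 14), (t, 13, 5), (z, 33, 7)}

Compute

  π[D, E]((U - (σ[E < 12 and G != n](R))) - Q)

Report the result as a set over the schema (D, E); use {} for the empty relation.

{(10, 11), (14, 37), (17, 2), (26, 26), (26, 9), (31, 14)}

σ[E < 12 and G != n]: keep tuples satisfying E < 12 and G != n → {(c, 8, 23), (c, 8, 5), (m, 7, 25), (p, 10, 25), (r, 2, 3)}
Taking the difference: {(a, 14, 31), (b, 26, 26), (d, 2, 17), (n, 11, 10), (n, 37, 14), (q, 9, 26), (y, 14, 31)}
Taking the difference: {(a, 14, 31), (b, 26, 26), (d, 2, 17), (n, 11, 10), (n, 37, 14), (q, 9, 26), (y, 14, 31)}
Keep only column(s) D, E (1 duplicate(s) eliminated): {(10, 11), (14, 37), (17, 2), (26, 26), (26, 9), (31, 14)}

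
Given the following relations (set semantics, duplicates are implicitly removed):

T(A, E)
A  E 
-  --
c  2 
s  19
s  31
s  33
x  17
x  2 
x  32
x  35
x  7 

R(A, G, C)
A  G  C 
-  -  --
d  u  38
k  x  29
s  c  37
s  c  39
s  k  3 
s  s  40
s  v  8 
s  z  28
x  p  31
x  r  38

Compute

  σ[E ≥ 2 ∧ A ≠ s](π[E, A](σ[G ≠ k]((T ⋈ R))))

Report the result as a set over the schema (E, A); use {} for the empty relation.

Natural join on A: {(s, 19, c, 37), (s, 19, c, 39), (s, 19, k, 3), (s, 19, s, 40), (s, 19, v, 8), (s, 19, z, 28), (s, 31, c, 37), (s, 31, c, 39), (s, 31, k, 3), (s, 31, s, 40), (s, 31, v, 8), (s, 31, z, 28), (s, 33, c, 37), (s, 33, c, 39), (s, 33, k, 3), (s, 33, s, 40), (s, 33, v, 8), (s, 33, z, 28), (x, 17, p, 31), (x, 17, r, 38), (x, 2, p, 31), (x, 2, r, 38), (x, 32, p, 31), (x, 32, r, 38), (x, 35, p, 31), (x, 35, r, 38), (x, 7, p, 31), (x, 7, r, 38)}
Filtering on G ≠ k leaves {(s, 19, c, 37), (s, 19, c, 39), (s, 19, s, 40), (s, 19, v, 8), (s, 19, z, 28), (s, 31, c, 37), (s, 31, c, 39), (s, 31, s, 40), (s, 31, v, 8), (s, 31, z, 28), (s, 33, c, 37), (s, 33, c, 39), (s, 33, s, 40), (s, 33, v, 8), (s, 33, z, 28), (x, 17, p, 31), (x, 17, r, 38), (x, 2, p, 31), (x, 2, r, 38), (x, 32, p, 31), (x, 32, r, 38), (x, 35, p, 31), (x, 35, r, 38), (x, 7, p, 31), (x, 7, r, 38)}.
π[E, A]: project onto (E, A) (17 duplicate(s) eliminated) → {(17, x), (19, s), (2, x), (31, s), (32, x), (33, s), (35, x), (7, x)}
Filtering on E ≥ 2 ∧ A ≠ s leaves {(17, x), (2, x), (32, x), (35, x), (7, x)}.

{(17, x), (2, x), (32, x), (35, x), (7, x)}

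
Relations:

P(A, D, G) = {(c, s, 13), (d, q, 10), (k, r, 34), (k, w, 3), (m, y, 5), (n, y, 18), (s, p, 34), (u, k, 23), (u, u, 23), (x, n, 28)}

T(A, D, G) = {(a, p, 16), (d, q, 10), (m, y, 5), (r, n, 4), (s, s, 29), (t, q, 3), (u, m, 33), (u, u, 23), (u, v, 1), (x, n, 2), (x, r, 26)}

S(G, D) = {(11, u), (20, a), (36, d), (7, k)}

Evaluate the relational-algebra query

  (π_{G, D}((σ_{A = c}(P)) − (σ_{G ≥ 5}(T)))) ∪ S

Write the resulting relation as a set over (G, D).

Selection A = c: {(c, s, 13)}
Selection G ≥ 5: {(a, p, 16), (d, q, 10), (m, y, 5), (s, s, 29), (u, m, 33), (u, u, 23), (x, r, 26)}
Taking the difference: {(c, s, 13)}
Keep only column(s) G, D: {(13, s)}
Taking the union: {(11, u), (13, s), (20, a), (36, d), (7, k)}

{(11, u), (13, s), (20, a), (36, d), (7, k)}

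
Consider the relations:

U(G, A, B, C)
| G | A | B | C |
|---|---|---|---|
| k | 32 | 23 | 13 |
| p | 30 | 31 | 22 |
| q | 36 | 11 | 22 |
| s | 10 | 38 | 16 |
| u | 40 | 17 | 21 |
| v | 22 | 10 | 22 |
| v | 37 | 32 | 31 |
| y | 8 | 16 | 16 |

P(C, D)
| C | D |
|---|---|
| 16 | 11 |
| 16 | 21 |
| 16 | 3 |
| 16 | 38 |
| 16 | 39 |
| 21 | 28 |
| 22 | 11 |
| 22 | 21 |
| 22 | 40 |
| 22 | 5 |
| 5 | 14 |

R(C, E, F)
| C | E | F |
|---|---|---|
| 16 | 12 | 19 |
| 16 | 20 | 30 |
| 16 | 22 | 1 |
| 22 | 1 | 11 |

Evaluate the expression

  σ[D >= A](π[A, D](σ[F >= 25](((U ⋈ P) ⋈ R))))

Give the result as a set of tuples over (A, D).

Joining U and P on C yields {(p, 30, 31, 22, 11), (p, 30, 31, 22, 21), (p, 30, 31, 22, 40), (p, 30, 31, 22, 5), (q, 36, 11, 22, 11), (q, 36, 11, 22, 21), (q, 36, 11, 22, 40), (q, 36, 11, 22, 5), (s, 10, 38, 16, 11), (s, 10, 38, 16, 21), (s, 10, 38, 16, 3), (s, 10, 38, 16, 38), (s, 10, 38, 16, 39), (u, 40, 17, 21, 28), (v, 22, 10, 22, 11), (v, 22, 10, 22, 21), (v, 22, 10, 22, 40), (v, 22, 10, 22, 5), (y, 8, 16, 16, 11), (y, 8, 16, 16, 21), (y, 8, 16, 16, 3), (y, 8, 16, 16, 38), (y, 8, 16, 16, 39)}.
Joining (U ⋈ P) and R on C yields {(p, 30, 31, 22, 11, 1, 11), (p, 30, 31, 22, 21, 1, 11), (p, 30, 31, 22, 40, 1, 11), (p, 30, 31, 22, 5, 1, 11), (q, 36, 11, 22, 11, 1, 11), (q, 36, 11, 22, 21, 1, 11), (q, 36, 11, 22, 40, 1, 11), (q, 36, 11, 22, 5, 1, 11), (s, 10, 38, 16, 11, 12, 19), (s, 10, 38, 16, 11, 20, 30), (s, 10, 38, 16, 11, 22, 1), (s, 10, 38, 16, 21, 12, 19), (s, 10, 38, 16, 21, 20, 30), (s, 10, 38, 16, 21, 22, 1), (s, 10, 38, 16, 3, 12, 19), (s, 10, 38, 16, 3, 20, 30), (s, 10, 38, 16, 3, 22, 1), (s, 10, 38, 16, 38, 12, 19), (s, 10, 38, 16, 38, 20, 30), (s, 10, 38, 16, 38, 22, 1), (s, 10, 38, 16, 39, 12, 19), (s, 10, 38, 16, 39, 20, 30), (s, 10, 38, 16, 39, 22, 1), (v, 22, 10, 22, 11, 1, 11), (v, 22, 10, 22, 21, 1, 11), (v, 22, 10, 22, 40, 1, 11), (v, 22, 10, 22, 5, 1, 11), (y, 8, 16, 16, 11, 12, 19), (y, 8, 16, 16, 11, 20, 30), (y, 8, 16, 16, 11, 22, 1), (y, 8, 16, 16, 21, 12, 19), (y, 8, 16, 16, 21, 20, 30), (y, 8, 16, 16, 21, 22, 1), (y, 8, 16, 16, 3, 12, 19), (y, 8, 16, 16, 3, 20, 30), (y, 8, 16, 16, 3, 22, 1), (y, 8, 16, 16, 38, 12, 19), (y, 8, 16, 16, 38, 20, 30), (y, 8, 16, 16, 38, 22, 1), (y, 8, 16, 16, 39, 12, 19), (y, 8, 16, 16, 39, 20, 30), (y, 8, 16, 16, 39, 22, 1)}.
Filtering on F >= 25 leaves {(s, 10, 38, 16, 11, 20, 30), (s, 10, 38, 16, 21, 20, 30), (s, 10, 38, 16, 3, 20, 30), (s, 10, 38, 16, 38, 20, 30), (s, 10, 38, 16, 39, 20, 30), (y, 8, 16, 16, 11, 20, 30), (y, 8, 16, 16, 21, 20, 30), (y, 8, 16, 16, 3, 20, 30), (y, 8, 16, 16, 38, 20, 30), (y, 8, 16, 16, 39, 20, 30)}.
π[A, D]: project onto (A, D) → {(10, 11), (10, 21), (10, 3), (10, 38), (10, 39), (8, 11), (8, 21), (8, 3), (8, 38), (8, 39)}
Filtering on D >= A leaves {(10, 11), (10, 21), (10, 38), (10, 39), (8, 11), (8, 21), (8, 38), (8, 39)}.

{(10, 11), (10, 21), (10, 38), (10, 39), (8, 11), (8, 21), (8, 38), (8, 39)}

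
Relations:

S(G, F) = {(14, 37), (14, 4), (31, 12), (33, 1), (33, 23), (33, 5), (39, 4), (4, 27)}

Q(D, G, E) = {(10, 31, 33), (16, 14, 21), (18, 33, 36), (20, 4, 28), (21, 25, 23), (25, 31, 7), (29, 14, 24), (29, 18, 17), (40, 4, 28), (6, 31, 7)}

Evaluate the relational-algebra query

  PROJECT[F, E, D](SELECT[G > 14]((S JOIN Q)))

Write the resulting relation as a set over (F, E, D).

{(1, 36, 18), (12, 33, 10), (12, 7, 25), (12, 7, 6), (23, 36, 18), (5, 36, 18)}

Natural join on G: {(14, 37, 16, 21), (14, 37, 29, 24), (14, 4, 16, 21), (14, 4, 29, 24), (31, 12, 10, 33), (31, 12, 25, 7), (31, 12, 6, 7), (33, 1, 18, 36), (33, 23, 18, 36), (33, 5, 18, 36), (4, 27, 20, 28), (4, 27, 40, 28)}
Apply σ_{G > 14}; surviving tuples: {(31, 12, 10, 33), (31, 12, 25, 7), (31, 12, 6, 7), (33, 1, 18, 36), (33, 23, 18, 36), (33, 5, 18, 36)}
Keep only column(s) F, E, D: {(1, 36, 18), (12, 33, 10), (12, 7, 25), (12, 7, 6), (23, 36, 18), (5, 36, 18)}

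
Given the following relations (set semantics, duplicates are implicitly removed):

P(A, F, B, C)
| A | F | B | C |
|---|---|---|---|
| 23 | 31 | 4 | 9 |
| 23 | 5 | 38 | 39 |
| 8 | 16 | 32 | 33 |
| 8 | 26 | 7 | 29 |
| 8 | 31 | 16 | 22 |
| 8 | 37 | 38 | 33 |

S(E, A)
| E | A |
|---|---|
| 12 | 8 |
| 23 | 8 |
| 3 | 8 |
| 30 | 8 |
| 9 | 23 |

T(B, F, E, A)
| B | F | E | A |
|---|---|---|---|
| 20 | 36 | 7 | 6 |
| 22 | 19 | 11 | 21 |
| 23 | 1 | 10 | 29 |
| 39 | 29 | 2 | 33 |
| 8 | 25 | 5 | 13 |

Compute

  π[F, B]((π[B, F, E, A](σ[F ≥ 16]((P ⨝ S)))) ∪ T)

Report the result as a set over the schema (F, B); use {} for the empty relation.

Natural join on A: {(23, 31, 4, 9, 9), (23, 5, 38, 39, 9), (8, 16, 32, 33, 12), (8, 16, 32, 33, 23), (8, 16, 32, 33, 3), (8, 16, 32, 33, 30), (8, 26, 7, 29, 12), (8, 26, 7, 29, 23), (8, 26, 7, 29, 3), (8, 26, 7, 29, 30), (8, 31, 16, 22, 12), (8, 31, 16, 22, 23), (8, 31, 16, 22, 3), (8, 31, 16, 22, 30), (8, 37, 38, 33, 12), (8, 37, 38, 33, 23), (8, 37, 38, 33, 3), (8, 37, 38, 33, 30)}
Apply σ_{F ≥ 16}; surviving tuples: {(23, 31, 4, 9, 9), (8, 16, 32, 33, 12), (8, 16, 32, 33, 23), (8, 16, 32, 33, 3), (8, 16, 32, 33, 30), (8, 26, 7, 29, 12), (8, 26, 7, 29, 23), (8, 26, 7, 29, 3), (8, 26, 7, 29, 30), (8, 31, 16, 22, 12), (8, 31, 16, 22, 23), (8, 31, 16, 22, 3), (8, 31, 16, 22, 30), (8, 37, 38, 33, 12), (8, 37, 38, 33, 23), (8, 37, 38, 33, 3), (8, 37, 38, 33, 30)}
Projecting to B, F, E, A: {(16, 31, 12, 8), (16, 31, 23, 8), (16, 31, 3, 8), (16, 31, 30, 8), (32, 16, 12, 8), (32, 16, 23, 8), (32, 16, 3, 8), (32, 16, 30, 8), (38, 37, 12, 8), (38, 37, 23, 8), (38, 37, 3, 8), (38, 37, 30, 8), (4, 31, 9, 23), (7, 26, 12, 8), (7, 26, 23, 8), (7, 26, 3, 8), (7, 26, 30, 8)}
Set union of the two operands is {(16, 31, 12, 8), (16, 31, 23, 8), (16, 31, 3, 8), (16, 31, 30, 8), (20, 36, 7, 6), (22, 19, 11, 21), (23, 1, 10, 29), (32, 16, 12, 8), (32, 16, 23, 8), (32, 16, 3, 8), (32, 16, 30, 8), (38, 37, 12, 8), (38, 37, 23, 8), (38, 37, 3, 8), (38, 37, 30, 8), (39, 29, 2, 33), (4, 31, 9, 23), (7, 26, 12, 8), (7, 26, 23, 8), (7, 26, 3, 8), (7, 26, 30, 8), (8, 25, 5, 13)}.
Projecting to F, B (12 duplicate(s) eliminated): {(1, 23), (16, 32), (19, 22), (25, 8), (26, 7), (29, 39), (31, 16), (31, 4), (36, 20), (37, 38)}

{(1, 23), (16, 32), (19, 22), (25, 8), (26, 7), (29, 39), (31, 16), (31, 4), (36, 20), (37, 38)}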